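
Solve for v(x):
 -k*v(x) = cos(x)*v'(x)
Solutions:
 v(x) = C1*exp(k*(log(sin(x) - 1) - log(sin(x) + 1))/2)


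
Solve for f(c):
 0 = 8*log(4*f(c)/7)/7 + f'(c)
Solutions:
 7*Integral(1/(log(_y) - log(7) + 2*log(2)), (_y, f(c)))/8 = C1 - c


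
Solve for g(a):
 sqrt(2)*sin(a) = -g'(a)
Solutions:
 g(a) = C1 + sqrt(2)*cos(a)


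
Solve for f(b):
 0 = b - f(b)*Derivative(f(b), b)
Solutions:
 f(b) = -sqrt(C1 + b^2)
 f(b) = sqrt(C1 + b^2)


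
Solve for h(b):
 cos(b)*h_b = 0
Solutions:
 h(b) = C1


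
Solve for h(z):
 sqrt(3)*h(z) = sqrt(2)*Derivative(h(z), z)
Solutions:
 h(z) = C1*exp(sqrt(6)*z/2)


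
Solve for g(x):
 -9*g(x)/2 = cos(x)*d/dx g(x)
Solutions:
 g(x) = C1*(sin(x) - 1)^(1/4)*(sin(x)^2 - 2*sin(x) + 1)/((sin(x) + 1)^(1/4)*(sin(x)^2 + 2*sin(x) + 1))


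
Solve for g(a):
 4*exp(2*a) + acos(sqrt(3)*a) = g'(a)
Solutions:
 g(a) = C1 + a*acos(sqrt(3)*a) - sqrt(3)*sqrt(1 - 3*a^2)/3 + 2*exp(2*a)


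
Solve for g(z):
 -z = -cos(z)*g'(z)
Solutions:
 g(z) = C1 + Integral(z/cos(z), z)


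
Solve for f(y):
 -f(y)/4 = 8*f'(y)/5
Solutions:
 f(y) = C1*exp(-5*y/32)


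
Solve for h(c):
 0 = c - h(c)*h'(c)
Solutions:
 h(c) = -sqrt(C1 + c^2)
 h(c) = sqrt(C1 + c^2)


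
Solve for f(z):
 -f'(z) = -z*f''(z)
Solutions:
 f(z) = C1 + C2*z^2


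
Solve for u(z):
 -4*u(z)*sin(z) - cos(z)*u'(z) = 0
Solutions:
 u(z) = C1*cos(z)^4


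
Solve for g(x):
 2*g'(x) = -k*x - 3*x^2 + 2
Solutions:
 g(x) = C1 - k*x^2/4 - x^3/2 + x


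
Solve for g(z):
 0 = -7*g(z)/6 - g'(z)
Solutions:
 g(z) = C1*exp(-7*z/6)


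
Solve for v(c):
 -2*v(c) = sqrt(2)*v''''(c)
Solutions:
 v(c) = (C1*sin(2^(5/8)*c/2) + C2*cos(2^(5/8)*c/2))*exp(-2^(5/8)*c/2) + (C3*sin(2^(5/8)*c/2) + C4*cos(2^(5/8)*c/2))*exp(2^(5/8)*c/2)


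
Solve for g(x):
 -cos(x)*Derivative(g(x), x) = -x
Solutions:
 g(x) = C1 + Integral(x/cos(x), x)


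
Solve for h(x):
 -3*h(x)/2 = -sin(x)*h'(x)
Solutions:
 h(x) = C1*(cos(x) - 1)^(3/4)/(cos(x) + 1)^(3/4)


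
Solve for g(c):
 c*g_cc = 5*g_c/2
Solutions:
 g(c) = C1 + C2*c^(7/2)


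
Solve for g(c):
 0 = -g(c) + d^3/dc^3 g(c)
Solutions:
 g(c) = C3*exp(c) + (C1*sin(sqrt(3)*c/2) + C2*cos(sqrt(3)*c/2))*exp(-c/2)


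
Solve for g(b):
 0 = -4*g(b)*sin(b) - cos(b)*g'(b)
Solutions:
 g(b) = C1*cos(b)^4


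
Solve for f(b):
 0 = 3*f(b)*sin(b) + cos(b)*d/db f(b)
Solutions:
 f(b) = C1*cos(b)^3


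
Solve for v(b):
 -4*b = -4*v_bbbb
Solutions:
 v(b) = C1 + C2*b + C3*b^2 + C4*b^3 + b^5/120


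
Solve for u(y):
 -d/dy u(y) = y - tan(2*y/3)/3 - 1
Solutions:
 u(y) = C1 - y^2/2 + y - log(cos(2*y/3))/2


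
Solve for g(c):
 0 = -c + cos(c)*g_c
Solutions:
 g(c) = C1 + Integral(c/cos(c), c)


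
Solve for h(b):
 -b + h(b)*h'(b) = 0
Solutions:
 h(b) = -sqrt(C1 + b^2)
 h(b) = sqrt(C1 + b^2)


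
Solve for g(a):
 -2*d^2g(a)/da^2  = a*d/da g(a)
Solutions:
 g(a) = C1 + C2*erf(a/2)


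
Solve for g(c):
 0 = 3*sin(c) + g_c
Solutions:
 g(c) = C1 + 3*cos(c)


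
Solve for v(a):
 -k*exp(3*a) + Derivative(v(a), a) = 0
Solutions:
 v(a) = C1 + k*exp(3*a)/3


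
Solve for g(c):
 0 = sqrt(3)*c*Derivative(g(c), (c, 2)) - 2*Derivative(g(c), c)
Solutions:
 g(c) = C1 + C2*c^(1 + 2*sqrt(3)/3)


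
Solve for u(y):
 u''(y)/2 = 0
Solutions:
 u(y) = C1 + C2*y


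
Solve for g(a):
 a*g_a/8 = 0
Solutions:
 g(a) = C1


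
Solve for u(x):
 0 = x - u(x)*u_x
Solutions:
 u(x) = -sqrt(C1 + x^2)
 u(x) = sqrt(C1 + x^2)


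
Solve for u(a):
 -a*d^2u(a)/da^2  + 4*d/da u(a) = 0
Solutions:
 u(a) = C1 + C2*a^5


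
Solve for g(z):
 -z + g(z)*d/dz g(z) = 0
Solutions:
 g(z) = -sqrt(C1 + z^2)
 g(z) = sqrt(C1 + z^2)


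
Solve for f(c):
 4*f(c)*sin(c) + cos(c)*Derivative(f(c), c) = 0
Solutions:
 f(c) = C1*cos(c)^4


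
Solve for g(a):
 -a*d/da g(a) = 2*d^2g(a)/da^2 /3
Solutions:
 g(a) = C1 + C2*erf(sqrt(3)*a/2)


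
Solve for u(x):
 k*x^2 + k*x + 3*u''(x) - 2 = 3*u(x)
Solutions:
 u(x) = C1*exp(-x) + C2*exp(x) + k*x^2/3 + k*x/3 + 2*k/3 - 2/3


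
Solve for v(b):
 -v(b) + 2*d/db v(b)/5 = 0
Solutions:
 v(b) = C1*exp(5*b/2)


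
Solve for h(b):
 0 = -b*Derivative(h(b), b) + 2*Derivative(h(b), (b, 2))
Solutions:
 h(b) = C1 + C2*erfi(b/2)


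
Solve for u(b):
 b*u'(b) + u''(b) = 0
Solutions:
 u(b) = C1 + C2*erf(sqrt(2)*b/2)


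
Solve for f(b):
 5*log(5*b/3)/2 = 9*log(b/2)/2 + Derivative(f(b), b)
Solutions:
 f(b) = C1 - 2*b*log(b) + 2*b + b*log(400*sqrt(30)/27)


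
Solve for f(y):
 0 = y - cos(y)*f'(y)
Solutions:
 f(y) = C1 + Integral(y/cos(y), y)


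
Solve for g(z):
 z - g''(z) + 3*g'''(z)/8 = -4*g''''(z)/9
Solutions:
 g(z) = C1 + C2*z + C3*exp(3*z*(-9 + sqrt(1105))/64) + C4*exp(-3*z*(9 + sqrt(1105))/64) + z^3/6 + 3*z^2/16


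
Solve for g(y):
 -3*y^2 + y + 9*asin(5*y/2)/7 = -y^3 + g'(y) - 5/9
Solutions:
 g(y) = C1 + y^4/4 - y^3 + y^2/2 + 9*y*asin(5*y/2)/7 + 5*y/9 + 9*sqrt(4 - 25*y^2)/35


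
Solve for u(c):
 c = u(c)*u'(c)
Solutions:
 u(c) = -sqrt(C1 + c^2)
 u(c) = sqrt(C1 + c^2)


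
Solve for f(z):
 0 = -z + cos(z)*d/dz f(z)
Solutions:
 f(z) = C1 + Integral(z/cos(z), z)


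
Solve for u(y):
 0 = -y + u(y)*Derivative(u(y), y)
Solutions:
 u(y) = -sqrt(C1 + y^2)
 u(y) = sqrt(C1 + y^2)


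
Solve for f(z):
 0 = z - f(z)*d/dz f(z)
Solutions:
 f(z) = -sqrt(C1 + z^2)
 f(z) = sqrt(C1 + z^2)


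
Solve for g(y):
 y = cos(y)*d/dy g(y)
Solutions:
 g(y) = C1 + Integral(y/cos(y), y)


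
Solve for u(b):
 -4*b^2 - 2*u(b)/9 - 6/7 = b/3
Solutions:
 u(b) = -18*b^2 - 3*b/2 - 27/7


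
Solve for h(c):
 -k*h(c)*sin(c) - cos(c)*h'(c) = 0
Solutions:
 h(c) = C1*exp(k*log(cos(c)))


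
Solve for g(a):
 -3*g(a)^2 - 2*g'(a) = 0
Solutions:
 g(a) = 2/(C1 + 3*a)


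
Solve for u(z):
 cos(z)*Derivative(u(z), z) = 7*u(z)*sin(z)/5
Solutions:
 u(z) = C1/cos(z)^(7/5)


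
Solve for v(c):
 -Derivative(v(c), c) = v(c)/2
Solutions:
 v(c) = C1*exp(-c/2)


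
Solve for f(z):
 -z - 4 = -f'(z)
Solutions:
 f(z) = C1 + z^2/2 + 4*z


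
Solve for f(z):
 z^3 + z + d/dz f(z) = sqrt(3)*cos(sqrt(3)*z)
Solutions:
 f(z) = C1 - z^4/4 - z^2/2 + sin(sqrt(3)*z)


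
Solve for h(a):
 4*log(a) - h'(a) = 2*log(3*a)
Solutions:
 h(a) = C1 + 2*a*log(a) - a*log(9) - 2*a


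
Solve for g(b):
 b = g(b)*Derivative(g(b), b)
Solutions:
 g(b) = -sqrt(C1 + b^2)
 g(b) = sqrt(C1 + b^2)


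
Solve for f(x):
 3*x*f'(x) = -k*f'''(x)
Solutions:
 f(x) = C1 + Integral(C2*airyai(3^(1/3)*x*(-1/k)^(1/3)) + C3*airybi(3^(1/3)*x*(-1/k)^(1/3)), x)


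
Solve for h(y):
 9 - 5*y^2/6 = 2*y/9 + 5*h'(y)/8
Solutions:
 h(y) = C1 - 4*y^3/9 - 8*y^2/45 + 72*y/5


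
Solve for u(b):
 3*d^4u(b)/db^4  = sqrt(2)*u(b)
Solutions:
 u(b) = C1*exp(-2^(1/8)*3^(3/4)*b/3) + C2*exp(2^(1/8)*3^(3/4)*b/3) + C3*sin(2^(1/8)*3^(3/4)*b/3) + C4*cos(2^(1/8)*3^(3/4)*b/3)


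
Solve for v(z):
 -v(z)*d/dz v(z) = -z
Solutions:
 v(z) = -sqrt(C1 + z^2)
 v(z) = sqrt(C1 + z^2)


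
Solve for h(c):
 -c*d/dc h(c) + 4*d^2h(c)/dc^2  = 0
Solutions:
 h(c) = C1 + C2*erfi(sqrt(2)*c/4)


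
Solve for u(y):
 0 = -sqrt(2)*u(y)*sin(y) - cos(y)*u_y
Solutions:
 u(y) = C1*cos(y)^(sqrt(2))


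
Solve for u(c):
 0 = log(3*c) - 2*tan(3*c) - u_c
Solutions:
 u(c) = C1 + c*log(c) - c + c*log(3) + 2*log(cos(3*c))/3


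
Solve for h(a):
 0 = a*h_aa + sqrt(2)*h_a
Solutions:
 h(a) = C1 + C2*a^(1 - sqrt(2))


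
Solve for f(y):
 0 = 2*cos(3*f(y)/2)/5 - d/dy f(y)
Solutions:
 -2*y/5 - log(sin(3*f(y)/2) - 1)/3 + log(sin(3*f(y)/2) + 1)/3 = C1


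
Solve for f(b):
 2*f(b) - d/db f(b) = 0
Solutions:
 f(b) = C1*exp(2*b)


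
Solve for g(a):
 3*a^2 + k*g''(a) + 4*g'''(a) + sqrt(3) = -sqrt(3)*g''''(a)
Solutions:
 g(a) = C1 + C2*a + C3*exp(sqrt(3)*a*(sqrt(-sqrt(3)*k + 4) - 2)/3) + C4*exp(-sqrt(3)*a*(sqrt(-sqrt(3)*k + 4) + 2)/3) - a^4/(4*k) + 4*a^3/k^2 + a^2*(-sqrt(3)/2 + 3*sqrt(3)/k - 48/k^2)/k


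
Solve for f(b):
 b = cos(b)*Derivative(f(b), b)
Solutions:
 f(b) = C1 + Integral(b/cos(b), b)


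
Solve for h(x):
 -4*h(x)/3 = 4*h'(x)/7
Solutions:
 h(x) = C1*exp(-7*x/3)


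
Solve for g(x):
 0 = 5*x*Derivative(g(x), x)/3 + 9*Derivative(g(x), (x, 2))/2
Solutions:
 g(x) = C1 + C2*erf(sqrt(15)*x/9)


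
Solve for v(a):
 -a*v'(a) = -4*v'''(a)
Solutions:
 v(a) = C1 + Integral(C2*airyai(2^(1/3)*a/2) + C3*airybi(2^(1/3)*a/2), a)


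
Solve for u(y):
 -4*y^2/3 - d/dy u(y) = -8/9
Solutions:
 u(y) = C1 - 4*y^3/9 + 8*y/9


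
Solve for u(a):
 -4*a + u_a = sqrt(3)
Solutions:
 u(a) = C1 + 2*a^2 + sqrt(3)*a


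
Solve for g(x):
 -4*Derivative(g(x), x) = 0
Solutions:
 g(x) = C1


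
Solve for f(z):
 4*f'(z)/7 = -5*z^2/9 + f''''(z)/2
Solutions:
 f(z) = C1 + C4*exp(2*7^(2/3)*z/7) - 35*z^3/108 + (C2*sin(sqrt(3)*7^(2/3)*z/7) + C3*cos(sqrt(3)*7^(2/3)*z/7))*exp(-7^(2/3)*z/7)


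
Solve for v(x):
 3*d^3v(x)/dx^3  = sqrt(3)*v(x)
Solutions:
 v(x) = C3*exp(3^(5/6)*x/3) + (C1*sin(3^(1/3)*x/2) + C2*cos(3^(1/3)*x/2))*exp(-3^(5/6)*x/6)


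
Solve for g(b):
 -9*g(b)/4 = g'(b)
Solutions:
 g(b) = C1*exp(-9*b/4)


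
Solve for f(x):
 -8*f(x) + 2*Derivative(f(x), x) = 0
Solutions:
 f(x) = C1*exp(4*x)


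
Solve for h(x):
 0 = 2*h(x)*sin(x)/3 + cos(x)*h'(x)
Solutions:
 h(x) = C1*cos(x)^(2/3)


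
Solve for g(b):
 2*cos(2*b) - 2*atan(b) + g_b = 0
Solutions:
 g(b) = C1 + 2*b*atan(b) - log(b^2 + 1) - sin(2*b)


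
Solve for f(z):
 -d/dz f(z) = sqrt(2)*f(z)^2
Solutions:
 f(z) = 1/(C1 + sqrt(2)*z)


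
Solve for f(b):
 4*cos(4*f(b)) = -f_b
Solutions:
 f(b) = -asin((C1 + exp(32*b))/(C1 - exp(32*b)))/4 + pi/4
 f(b) = asin((C1 + exp(32*b))/(C1 - exp(32*b)))/4


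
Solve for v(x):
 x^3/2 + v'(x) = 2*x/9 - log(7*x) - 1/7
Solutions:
 v(x) = C1 - x^4/8 + x^2/9 - x*log(x) - x*log(7) + 6*x/7


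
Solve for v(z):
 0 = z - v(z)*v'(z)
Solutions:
 v(z) = -sqrt(C1 + z^2)
 v(z) = sqrt(C1 + z^2)


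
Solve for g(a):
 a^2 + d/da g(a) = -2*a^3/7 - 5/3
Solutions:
 g(a) = C1 - a^4/14 - a^3/3 - 5*a/3


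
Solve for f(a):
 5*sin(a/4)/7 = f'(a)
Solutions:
 f(a) = C1 - 20*cos(a/4)/7


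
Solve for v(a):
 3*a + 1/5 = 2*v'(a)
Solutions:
 v(a) = C1 + 3*a^2/4 + a/10


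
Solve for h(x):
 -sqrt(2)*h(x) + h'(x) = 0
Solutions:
 h(x) = C1*exp(sqrt(2)*x)


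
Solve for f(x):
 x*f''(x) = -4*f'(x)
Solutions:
 f(x) = C1 + C2/x^3


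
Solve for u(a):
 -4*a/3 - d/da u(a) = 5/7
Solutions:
 u(a) = C1 - 2*a^2/3 - 5*a/7


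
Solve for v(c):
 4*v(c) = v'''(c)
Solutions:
 v(c) = C3*exp(2^(2/3)*c) + (C1*sin(2^(2/3)*sqrt(3)*c/2) + C2*cos(2^(2/3)*sqrt(3)*c/2))*exp(-2^(2/3)*c/2)


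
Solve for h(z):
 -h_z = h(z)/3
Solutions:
 h(z) = C1*exp(-z/3)


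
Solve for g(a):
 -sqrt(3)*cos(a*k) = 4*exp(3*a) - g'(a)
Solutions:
 g(a) = C1 + 4*exp(3*a)/3 + sqrt(3)*sin(a*k)/k


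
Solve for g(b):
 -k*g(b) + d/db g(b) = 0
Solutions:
 g(b) = C1*exp(b*k)


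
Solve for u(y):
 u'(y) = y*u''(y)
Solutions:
 u(y) = C1 + C2*y^2


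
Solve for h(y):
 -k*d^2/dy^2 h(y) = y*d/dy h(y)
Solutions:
 h(y) = C1 + C2*sqrt(k)*erf(sqrt(2)*y*sqrt(1/k)/2)


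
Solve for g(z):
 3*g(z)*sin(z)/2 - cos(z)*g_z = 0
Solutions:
 g(z) = C1/cos(z)^(3/2)


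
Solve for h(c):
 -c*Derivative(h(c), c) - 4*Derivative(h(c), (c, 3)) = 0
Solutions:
 h(c) = C1 + Integral(C2*airyai(-2^(1/3)*c/2) + C3*airybi(-2^(1/3)*c/2), c)


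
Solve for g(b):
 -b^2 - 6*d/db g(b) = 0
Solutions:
 g(b) = C1 - b^3/18


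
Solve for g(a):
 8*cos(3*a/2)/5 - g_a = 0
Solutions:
 g(a) = C1 + 16*sin(3*a/2)/15


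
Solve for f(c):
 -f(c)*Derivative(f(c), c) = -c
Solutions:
 f(c) = -sqrt(C1 + c^2)
 f(c) = sqrt(C1 + c^2)


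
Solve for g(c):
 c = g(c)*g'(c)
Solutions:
 g(c) = -sqrt(C1 + c^2)
 g(c) = sqrt(C1 + c^2)


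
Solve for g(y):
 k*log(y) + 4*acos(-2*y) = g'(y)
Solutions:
 g(y) = C1 + k*y*(log(y) - 1) + 4*y*acos(-2*y) + 2*sqrt(1 - 4*y^2)


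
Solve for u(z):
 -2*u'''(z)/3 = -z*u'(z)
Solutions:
 u(z) = C1 + Integral(C2*airyai(2^(2/3)*3^(1/3)*z/2) + C3*airybi(2^(2/3)*3^(1/3)*z/2), z)


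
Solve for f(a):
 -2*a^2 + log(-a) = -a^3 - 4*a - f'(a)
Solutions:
 f(a) = C1 - a^4/4 + 2*a^3/3 - 2*a^2 - a*log(-a) + a


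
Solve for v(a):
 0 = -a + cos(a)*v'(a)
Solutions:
 v(a) = C1 + Integral(a/cos(a), a)


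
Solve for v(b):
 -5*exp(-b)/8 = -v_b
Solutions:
 v(b) = C1 - 5*exp(-b)/8


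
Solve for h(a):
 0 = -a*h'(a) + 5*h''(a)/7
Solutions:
 h(a) = C1 + C2*erfi(sqrt(70)*a/10)


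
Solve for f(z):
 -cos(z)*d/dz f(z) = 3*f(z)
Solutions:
 f(z) = C1*(sin(z) - 1)^(3/2)/(sin(z) + 1)^(3/2)


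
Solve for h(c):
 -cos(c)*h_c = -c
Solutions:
 h(c) = C1 + Integral(c/cos(c), c)


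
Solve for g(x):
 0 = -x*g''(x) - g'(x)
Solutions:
 g(x) = C1 + C2*log(x)


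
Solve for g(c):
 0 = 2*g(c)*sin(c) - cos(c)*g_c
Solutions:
 g(c) = C1/cos(c)^2


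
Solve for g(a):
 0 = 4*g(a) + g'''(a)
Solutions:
 g(a) = C3*exp(-2^(2/3)*a) + (C1*sin(2^(2/3)*sqrt(3)*a/2) + C2*cos(2^(2/3)*sqrt(3)*a/2))*exp(2^(2/3)*a/2)


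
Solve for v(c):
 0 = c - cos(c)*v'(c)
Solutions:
 v(c) = C1 + Integral(c/cos(c), c)


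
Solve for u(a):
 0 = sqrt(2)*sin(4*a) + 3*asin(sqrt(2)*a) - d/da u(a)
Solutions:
 u(a) = C1 + 3*a*asin(sqrt(2)*a) + 3*sqrt(2)*sqrt(1 - 2*a^2)/2 - sqrt(2)*cos(4*a)/4


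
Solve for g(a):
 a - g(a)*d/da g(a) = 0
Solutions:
 g(a) = -sqrt(C1 + a^2)
 g(a) = sqrt(C1 + a^2)


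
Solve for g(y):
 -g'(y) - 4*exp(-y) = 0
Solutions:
 g(y) = C1 + 4*exp(-y)


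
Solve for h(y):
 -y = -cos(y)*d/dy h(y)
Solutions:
 h(y) = C1 + Integral(y/cos(y), y)


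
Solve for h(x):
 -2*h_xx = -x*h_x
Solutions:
 h(x) = C1 + C2*erfi(x/2)


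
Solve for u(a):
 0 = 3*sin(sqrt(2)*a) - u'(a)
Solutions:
 u(a) = C1 - 3*sqrt(2)*cos(sqrt(2)*a)/2


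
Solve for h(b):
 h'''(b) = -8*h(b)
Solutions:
 h(b) = C3*exp(-2*b) + (C1*sin(sqrt(3)*b) + C2*cos(sqrt(3)*b))*exp(b)


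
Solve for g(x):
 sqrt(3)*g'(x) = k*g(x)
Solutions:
 g(x) = C1*exp(sqrt(3)*k*x/3)


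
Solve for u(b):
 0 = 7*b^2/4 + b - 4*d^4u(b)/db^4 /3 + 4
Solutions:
 u(b) = C1 + C2*b + C3*b^2 + C4*b^3 + 7*b^6/1920 + b^5/160 + b^4/8


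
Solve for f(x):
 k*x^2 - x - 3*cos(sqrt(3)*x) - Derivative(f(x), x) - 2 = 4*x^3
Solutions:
 f(x) = C1 + k*x^3/3 - x^4 - x^2/2 - 2*x - sqrt(3)*sin(sqrt(3)*x)


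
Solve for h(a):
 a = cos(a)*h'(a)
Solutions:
 h(a) = C1 + Integral(a/cos(a), a)


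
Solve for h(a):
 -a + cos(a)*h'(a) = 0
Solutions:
 h(a) = C1 + Integral(a/cos(a), a)


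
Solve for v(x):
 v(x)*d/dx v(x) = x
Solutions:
 v(x) = -sqrt(C1 + x^2)
 v(x) = sqrt(C1 + x^2)


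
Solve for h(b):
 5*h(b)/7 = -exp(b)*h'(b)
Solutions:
 h(b) = C1*exp(5*exp(-b)/7)


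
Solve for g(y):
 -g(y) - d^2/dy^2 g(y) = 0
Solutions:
 g(y) = C1*sin(y) + C2*cos(y)


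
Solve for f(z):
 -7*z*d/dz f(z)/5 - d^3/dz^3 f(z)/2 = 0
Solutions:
 f(z) = C1 + Integral(C2*airyai(-14^(1/3)*5^(2/3)*z/5) + C3*airybi(-14^(1/3)*5^(2/3)*z/5), z)


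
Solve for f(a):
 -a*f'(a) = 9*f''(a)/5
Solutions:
 f(a) = C1 + C2*erf(sqrt(10)*a/6)


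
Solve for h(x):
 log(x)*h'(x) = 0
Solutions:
 h(x) = C1


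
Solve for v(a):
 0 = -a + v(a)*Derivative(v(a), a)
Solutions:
 v(a) = -sqrt(C1 + a^2)
 v(a) = sqrt(C1 + a^2)


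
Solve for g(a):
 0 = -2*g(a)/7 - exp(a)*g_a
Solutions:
 g(a) = C1*exp(2*exp(-a)/7)


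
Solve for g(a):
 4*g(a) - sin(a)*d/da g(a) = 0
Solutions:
 g(a) = C1*(cos(a)^2 - 2*cos(a) + 1)/(cos(a)^2 + 2*cos(a) + 1)


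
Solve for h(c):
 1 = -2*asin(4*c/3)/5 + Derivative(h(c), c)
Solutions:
 h(c) = C1 + 2*c*asin(4*c/3)/5 + c + sqrt(9 - 16*c^2)/10


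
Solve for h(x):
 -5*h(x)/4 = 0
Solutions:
 h(x) = 0


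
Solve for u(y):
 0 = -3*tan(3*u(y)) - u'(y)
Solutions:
 u(y) = -asin(C1*exp(-9*y))/3 + pi/3
 u(y) = asin(C1*exp(-9*y))/3


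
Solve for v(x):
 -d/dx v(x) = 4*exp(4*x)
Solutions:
 v(x) = C1 - exp(4*x)


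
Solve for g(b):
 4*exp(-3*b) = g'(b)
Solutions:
 g(b) = C1 - 4*exp(-3*b)/3


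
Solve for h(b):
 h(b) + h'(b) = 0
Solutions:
 h(b) = C1*exp(-b)


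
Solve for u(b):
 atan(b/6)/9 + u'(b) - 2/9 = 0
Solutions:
 u(b) = C1 - b*atan(b/6)/9 + 2*b/9 + log(b^2 + 36)/3


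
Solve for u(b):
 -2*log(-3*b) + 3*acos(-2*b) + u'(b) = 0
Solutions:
 u(b) = C1 + 2*b*log(-b) - 3*b*acos(-2*b) - 2*b + 2*b*log(3) - 3*sqrt(1 - 4*b^2)/2


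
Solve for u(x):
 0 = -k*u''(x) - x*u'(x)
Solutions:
 u(x) = C1 + C2*sqrt(k)*erf(sqrt(2)*x*sqrt(1/k)/2)


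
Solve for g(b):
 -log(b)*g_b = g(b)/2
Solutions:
 g(b) = C1*exp(-li(b)/2)


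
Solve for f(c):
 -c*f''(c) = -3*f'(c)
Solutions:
 f(c) = C1 + C2*c^4


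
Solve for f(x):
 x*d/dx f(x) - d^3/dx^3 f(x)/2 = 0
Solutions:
 f(x) = C1 + Integral(C2*airyai(2^(1/3)*x) + C3*airybi(2^(1/3)*x), x)


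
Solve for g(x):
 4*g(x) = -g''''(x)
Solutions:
 g(x) = (C1*sin(x) + C2*cos(x))*exp(-x) + (C3*sin(x) + C4*cos(x))*exp(x)


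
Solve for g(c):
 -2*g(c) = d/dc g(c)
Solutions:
 g(c) = C1*exp(-2*c)


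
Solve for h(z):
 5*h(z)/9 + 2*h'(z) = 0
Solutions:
 h(z) = C1*exp(-5*z/18)


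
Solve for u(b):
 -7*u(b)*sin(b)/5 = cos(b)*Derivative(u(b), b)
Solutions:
 u(b) = C1*cos(b)^(7/5)


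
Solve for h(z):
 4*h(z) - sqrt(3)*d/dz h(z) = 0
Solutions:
 h(z) = C1*exp(4*sqrt(3)*z/3)


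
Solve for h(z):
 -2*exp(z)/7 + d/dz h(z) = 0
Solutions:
 h(z) = C1 + 2*exp(z)/7


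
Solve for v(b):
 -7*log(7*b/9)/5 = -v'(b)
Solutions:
 v(b) = C1 + 7*b*log(b)/5 - 14*b*log(3)/5 - 7*b/5 + 7*b*log(7)/5


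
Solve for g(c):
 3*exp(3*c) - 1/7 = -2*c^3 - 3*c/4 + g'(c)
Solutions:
 g(c) = C1 + c^4/2 + 3*c^2/8 - c/7 + exp(3*c)


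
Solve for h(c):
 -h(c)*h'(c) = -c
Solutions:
 h(c) = -sqrt(C1 + c^2)
 h(c) = sqrt(C1 + c^2)


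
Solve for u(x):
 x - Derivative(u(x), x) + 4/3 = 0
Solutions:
 u(x) = C1 + x^2/2 + 4*x/3


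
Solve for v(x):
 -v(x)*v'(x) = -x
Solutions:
 v(x) = -sqrt(C1 + x^2)
 v(x) = sqrt(C1 + x^2)


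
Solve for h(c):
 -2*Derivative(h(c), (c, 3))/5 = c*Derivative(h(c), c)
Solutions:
 h(c) = C1 + Integral(C2*airyai(-2^(2/3)*5^(1/3)*c/2) + C3*airybi(-2^(2/3)*5^(1/3)*c/2), c)


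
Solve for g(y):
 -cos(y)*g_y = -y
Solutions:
 g(y) = C1 + Integral(y/cos(y), y)


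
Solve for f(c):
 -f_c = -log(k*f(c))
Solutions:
 li(k*f(c))/k = C1 + c


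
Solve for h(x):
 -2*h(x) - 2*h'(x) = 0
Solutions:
 h(x) = C1*exp(-x)


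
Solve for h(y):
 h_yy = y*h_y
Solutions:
 h(y) = C1 + C2*erfi(sqrt(2)*y/2)


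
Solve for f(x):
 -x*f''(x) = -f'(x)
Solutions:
 f(x) = C1 + C2*x^2


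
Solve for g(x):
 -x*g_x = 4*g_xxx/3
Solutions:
 g(x) = C1 + Integral(C2*airyai(-6^(1/3)*x/2) + C3*airybi(-6^(1/3)*x/2), x)


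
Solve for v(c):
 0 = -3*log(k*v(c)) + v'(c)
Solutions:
 li(k*v(c))/k = C1 + 3*c


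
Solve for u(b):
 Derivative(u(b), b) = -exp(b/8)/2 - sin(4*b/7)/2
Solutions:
 u(b) = C1 - 4*exp(b/8) + 7*cos(4*b/7)/8


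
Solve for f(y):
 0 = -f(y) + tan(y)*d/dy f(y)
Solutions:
 f(y) = C1*sin(y)


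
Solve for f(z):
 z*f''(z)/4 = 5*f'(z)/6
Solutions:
 f(z) = C1 + C2*z^(13/3)


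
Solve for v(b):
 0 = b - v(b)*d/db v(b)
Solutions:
 v(b) = -sqrt(C1 + b^2)
 v(b) = sqrt(C1 + b^2)


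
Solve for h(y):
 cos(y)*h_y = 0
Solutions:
 h(y) = C1


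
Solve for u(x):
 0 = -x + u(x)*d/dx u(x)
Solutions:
 u(x) = -sqrt(C1 + x^2)
 u(x) = sqrt(C1 + x^2)


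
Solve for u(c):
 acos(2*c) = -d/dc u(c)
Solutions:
 u(c) = C1 - c*acos(2*c) + sqrt(1 - 4*c^2)/2


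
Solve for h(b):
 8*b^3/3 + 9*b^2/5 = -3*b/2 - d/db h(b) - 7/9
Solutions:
 h(b) = C1 - 2*b^4/3 - 3*b^3/5 - 3*b^2/4 - 7*b/9


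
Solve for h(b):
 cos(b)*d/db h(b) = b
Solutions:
 h(b) = C1 + Integral(b/cos(b), b)


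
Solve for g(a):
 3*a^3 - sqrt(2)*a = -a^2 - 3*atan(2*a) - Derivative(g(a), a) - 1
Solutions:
 g(a) = C1 - 3*a^4/4 - a^3/3 + sqrt(2)*a^2/2 - 3*a*atan(2*a) - a + 3*log(4*a^2 + 1)/4


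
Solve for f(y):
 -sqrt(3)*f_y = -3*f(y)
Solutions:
 f(y) = C1*exp(sqrt(3)*y)


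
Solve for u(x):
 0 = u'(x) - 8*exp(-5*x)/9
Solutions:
 u(x) = C1 - 8*exp(-5*x)/45


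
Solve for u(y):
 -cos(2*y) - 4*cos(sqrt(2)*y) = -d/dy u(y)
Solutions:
 u(y) = C1 + sin(2*y)/2 + 2*sqrt(2)*sin(sqrt(2)*y)


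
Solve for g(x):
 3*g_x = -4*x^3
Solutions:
 g(x) = C1 - x^4/3


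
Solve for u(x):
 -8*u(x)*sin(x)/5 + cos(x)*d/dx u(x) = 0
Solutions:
 u(x) = C1/cos(x)^(8/5)


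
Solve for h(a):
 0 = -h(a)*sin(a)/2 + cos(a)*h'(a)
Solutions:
 h(a) = C1/sqrt(cos(a))


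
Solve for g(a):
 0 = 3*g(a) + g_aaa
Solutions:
 g(a) = C3*exp(-3^(1/3)*a) + (C1*sin(3^(5/6)*a/2) + C2*cos(3^(5/6)*a/2))*exp(3^(1/3)*a/2)


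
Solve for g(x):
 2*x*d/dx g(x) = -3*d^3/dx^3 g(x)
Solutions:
 g(x) = C1 + Integral(C2*airyai(-2^(1/3)*3^(2/3)*x/3) + C3*airybi(-2^(1/3)*3^(2/3)*x/3), x)


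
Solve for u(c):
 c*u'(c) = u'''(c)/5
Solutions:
 u(c) = C1 + Integral(C2*airyai(5^(1/3)*c) + C3*airybi(5^(1/3)*c), c)


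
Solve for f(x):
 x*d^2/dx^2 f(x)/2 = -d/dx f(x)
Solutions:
 f(x) = C1 + C2/x


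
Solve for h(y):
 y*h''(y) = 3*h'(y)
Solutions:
 h(y) = C1 + C2*y^4


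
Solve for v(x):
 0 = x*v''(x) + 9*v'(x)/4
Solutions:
 v(x) = C1 + C2/x^(5/4)


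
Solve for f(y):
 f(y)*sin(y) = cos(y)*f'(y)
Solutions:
 f(y) = C1/cos(y)


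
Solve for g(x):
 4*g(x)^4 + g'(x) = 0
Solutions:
 g(x) = (-3^(2/3) - 3*3^(1/6)*I)*(1/(C1 + 4*x))^(1/3)/6
 g(x) = (-3^(2/3) + 3*3^(1/6)*I)*(1/(C1 + 4*x))^(1/3)/6
 g(x) = (1/(C1 + 12*x))^(1/3)


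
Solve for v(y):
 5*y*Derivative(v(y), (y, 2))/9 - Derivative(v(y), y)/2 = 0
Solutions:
 v(y) = C1 + C2*y^(19/10)


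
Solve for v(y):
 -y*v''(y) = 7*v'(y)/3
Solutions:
 v(y) = C1 + C2/y^(4/3)


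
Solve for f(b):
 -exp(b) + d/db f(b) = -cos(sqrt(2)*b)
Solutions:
 f(b) = C1 + exp(b) - sqrt(2)*sin(sqrt(2)*b)/2


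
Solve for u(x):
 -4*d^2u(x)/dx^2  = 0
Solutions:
 u(x) = C1 + C2*x


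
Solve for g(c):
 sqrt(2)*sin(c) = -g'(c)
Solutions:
 g(c) = C1 + sqrt(2)*cos(c)


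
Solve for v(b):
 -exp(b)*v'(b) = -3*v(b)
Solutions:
 v(b) = C1*exp(-3*exp(-b))


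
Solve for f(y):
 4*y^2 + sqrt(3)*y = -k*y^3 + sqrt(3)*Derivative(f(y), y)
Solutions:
 f(y) = C1 + sqrt(3)*k*y^4/12 + 4*sqrt(3)*y^3/9 + y^2/2


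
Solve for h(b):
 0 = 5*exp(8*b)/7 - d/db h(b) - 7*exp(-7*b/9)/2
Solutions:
 h(b) = C1 + 5*exp(8*b)/56 + 9*exp(-7*b/9)/2


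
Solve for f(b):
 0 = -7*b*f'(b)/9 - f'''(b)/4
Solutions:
 f(b) = C1 + Integral(C2*airyai(-84^(1/3)*b/3) + C3*airybi(-84^(1/3)*b/3), b)


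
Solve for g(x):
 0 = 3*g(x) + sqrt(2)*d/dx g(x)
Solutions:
 g(x) = C1*exp(-3*sqrt(2)*x/2)


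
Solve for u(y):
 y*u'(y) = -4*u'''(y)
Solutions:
 u(y) = C1 + Integral(C2*airyai(-2^(1/3)*y/2) + C3*airybi(-2^(1/3)*y/2), y)


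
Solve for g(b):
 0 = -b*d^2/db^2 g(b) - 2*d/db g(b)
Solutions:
 g(b) = C1 + C2/b


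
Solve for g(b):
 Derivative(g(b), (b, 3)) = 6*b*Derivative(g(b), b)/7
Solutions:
 g(b) = C1 + Integral(C2*airyai(6^(1/3)*7^(2/3)*b/7) + C3*airybi(6^(1/3)*7^(2/3)*b/7), b)


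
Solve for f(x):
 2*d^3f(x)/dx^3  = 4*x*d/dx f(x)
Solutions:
 f(x) = C1 + Integral(C2*airyai(2^(1/3)*x) + C3*airybi(2^(1/3)*x), x)


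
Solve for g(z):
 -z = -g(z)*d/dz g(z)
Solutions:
 g(z) = -sqrt(C1 + z^2)
 g(z) = sqrt(C1 + z^2)


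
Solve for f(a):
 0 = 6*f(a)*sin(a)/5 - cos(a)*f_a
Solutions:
 f(a) = C1/cos(a)^(6/5)


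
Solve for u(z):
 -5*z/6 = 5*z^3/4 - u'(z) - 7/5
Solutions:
 u(z) = C1 + 5*z^4/16 + 5*z^2/12 - 7*z/5


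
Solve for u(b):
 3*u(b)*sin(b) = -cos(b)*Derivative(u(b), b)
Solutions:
 u(b) = C1*cos(b)^3


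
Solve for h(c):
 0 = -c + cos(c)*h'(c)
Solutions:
 h(c) = C1 + Integral(c/cos(c), c)


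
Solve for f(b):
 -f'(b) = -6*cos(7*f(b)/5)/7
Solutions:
 -6*b/7 - 5*log(sin(7*f(b)/5) - 1)/14 + 5*log(sin(7*f(b)/5) + 1)/14 = C1


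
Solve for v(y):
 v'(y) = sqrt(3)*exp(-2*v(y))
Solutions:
 v(y) = log(-sqrt(C1 + 2*sqrt(3)*y))
 v(y) = log(C1 + 2*sqrt(3)*y)/2


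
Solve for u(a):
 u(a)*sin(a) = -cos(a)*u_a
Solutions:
 u(a) = C1*cos(a)


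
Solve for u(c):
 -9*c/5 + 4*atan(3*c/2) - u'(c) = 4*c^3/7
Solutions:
 u(c) = C1 - c^4/7 - 9*c^2/10 + 4*c*atan(3*c/2) - 4*log(9*c^2 + 4)/3


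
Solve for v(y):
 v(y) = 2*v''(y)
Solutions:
 v(y) = C1*exp(-sqrt(2)*y/2) + C2*exp(sqrt(2)*y/2)


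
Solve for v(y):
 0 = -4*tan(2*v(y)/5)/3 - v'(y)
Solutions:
 v(y) = -5*asin(C1*exp(-8*y/15))/2 + 5*pi/2
 v(y) = 5*asin(C1*exp(-8*y/15))/2


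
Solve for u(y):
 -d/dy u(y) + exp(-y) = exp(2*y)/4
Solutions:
 u(y) = C1 - exp(2*y)/8 - exp(-y)


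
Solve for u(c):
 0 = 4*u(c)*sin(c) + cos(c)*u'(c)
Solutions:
 u(c) = C1*cos(c)^4


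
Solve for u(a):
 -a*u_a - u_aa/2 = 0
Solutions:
 u(a) = C1 + C2*erf(a)


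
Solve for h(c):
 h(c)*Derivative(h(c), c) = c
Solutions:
 h(c) = -sqrt(C1 + c^2)
 h(c) = sqrt(C1 + c^2)


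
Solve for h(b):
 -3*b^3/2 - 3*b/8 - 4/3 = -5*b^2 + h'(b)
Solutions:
 h(b) = C1 - 3*b^4/8 + 5*b^3/3 - 3*b^2/16 - 4*b/3


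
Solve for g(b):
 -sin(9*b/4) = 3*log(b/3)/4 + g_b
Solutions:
 g(b) = C1 - 3*b*log(b)/4 + 3*b/4 + 3*b*log(3)/4 + 4*cos(9*b/4)/9


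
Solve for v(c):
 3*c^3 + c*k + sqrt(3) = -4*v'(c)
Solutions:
 v(c) = C1 - 3*c^4/16 - c^2*k/8 - sqrt(3)*c/4


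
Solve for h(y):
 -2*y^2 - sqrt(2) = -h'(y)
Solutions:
 h(y) = C1 + 2*y^3/3 + sqrt(2)*y


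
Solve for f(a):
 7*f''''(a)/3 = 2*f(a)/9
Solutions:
 f(a) = C1*exp(-2^(1/4)*21^(3/4)*a/21) + C2*exp(2^(1/4)*21^(3/4)*a/21) + C3*sin(2^(1/4)*21^(3/4)*a/21) + C4*cos(2^(1/4)*21^(3/4)*a/21)


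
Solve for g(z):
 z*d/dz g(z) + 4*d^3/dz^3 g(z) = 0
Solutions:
 g(z) = C1 + Integral(C2*airyai(-2^(1/3)*z/2) + C3*airybi(-2^(1/3)*z/2), z)


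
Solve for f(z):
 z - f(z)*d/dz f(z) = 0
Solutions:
 f(z) = -sqrt(C1 + z^2)
 f(z) = sqrt(C1 + z^2)


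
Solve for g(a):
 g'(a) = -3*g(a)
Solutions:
 g(a) = C1*exp(-3*a)


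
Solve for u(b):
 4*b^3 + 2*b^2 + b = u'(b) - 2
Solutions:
 u(b) = C1 + b^4 + 2*b^3/3 + b^2/2 + 2*b


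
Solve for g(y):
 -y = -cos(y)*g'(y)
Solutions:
 g(y) = C1 + Integral(y/cos(y), y)


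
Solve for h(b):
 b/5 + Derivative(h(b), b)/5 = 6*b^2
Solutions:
 h(b) = C1 + 10*b^3 - b^2/2


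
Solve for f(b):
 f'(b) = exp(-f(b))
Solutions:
 f(b) = log(C1 + b)


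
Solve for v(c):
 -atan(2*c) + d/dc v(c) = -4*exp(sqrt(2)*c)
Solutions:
 v(c) = C1 + c*atan(2*c) - 2*sqrt(2)*exp(sqrt(2)*c) - log(4*c^2 + 1)/4


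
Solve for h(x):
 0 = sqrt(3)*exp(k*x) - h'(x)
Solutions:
 h(x) = C1 + sqrt(3)*exp(k*x)/k


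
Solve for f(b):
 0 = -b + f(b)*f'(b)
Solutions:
 f(b) = -sqrt(C1 + b^2)
 f(b) = sqrt(C1 + b^2)


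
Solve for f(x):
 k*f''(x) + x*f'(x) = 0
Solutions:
 f(x) = C1 + C2*sqrt(k)*erf(sqrt(2)*x*sqrt(1/k)/2)


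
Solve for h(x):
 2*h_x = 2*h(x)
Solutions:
 h(x) = C1*exp(x)


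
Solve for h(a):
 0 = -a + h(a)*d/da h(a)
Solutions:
 h(a) = -sqrt(C1 + a^2)
 h(a) = sqrt(C1 + a^2)


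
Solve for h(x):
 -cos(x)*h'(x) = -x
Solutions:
 h(x) = C1 + Integral(x/cos(x), x)


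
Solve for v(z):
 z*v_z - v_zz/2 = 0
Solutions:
 v(z) = C1 + C2*erfi(z)


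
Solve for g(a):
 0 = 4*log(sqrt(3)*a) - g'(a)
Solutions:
 g(a) = C1 + 4*a*log(a) - 4*a + a*log(9)


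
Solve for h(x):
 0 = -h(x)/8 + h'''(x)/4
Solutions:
 h(x) = C3*exp(2^(2/3)*x/2) + (C1*sin(2^(2/3)*sqrt(3)*x/4) + C2*cos(2^(2/3)*sqrt(3)*x/4))*exp(-2^(2/3)*x/4)


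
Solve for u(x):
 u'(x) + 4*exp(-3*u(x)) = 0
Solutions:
 u(x) = log(C1 - 12*x)/3
 u(x) = log((-3^(1/3) - 3^(5/6)*I)*(C1 - 4*x)^(1/3)/2)
 u(x) = log((-3^(1/3) + 3^(5/6)*I)*(C1 - 4*x)^(1/3)/2)


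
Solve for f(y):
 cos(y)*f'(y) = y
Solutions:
 f(y) = C1 + Integral(y/cos(y), y)


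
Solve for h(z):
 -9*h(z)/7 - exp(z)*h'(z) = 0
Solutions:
 h(z) = C1*exp(9*exp(-z)/7)


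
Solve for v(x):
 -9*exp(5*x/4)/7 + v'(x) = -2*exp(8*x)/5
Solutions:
 v(x) = C1 + 36*exp(5*x/4)/35 - exp(8*x)/20


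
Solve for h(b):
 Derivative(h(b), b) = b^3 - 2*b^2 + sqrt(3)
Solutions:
 h(b) = C1 + b^4/4 - 2*b^3/3 + sqrt(3)*b


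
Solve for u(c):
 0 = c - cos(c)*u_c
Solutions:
 u(c) = C1 + Integral(c/cos(c), c)


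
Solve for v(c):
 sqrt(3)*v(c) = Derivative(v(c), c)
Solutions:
 v(c) = C1*exp(sqrt(3)*c)


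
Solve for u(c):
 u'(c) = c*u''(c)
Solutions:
 u(c) = C1 + C2*c^2


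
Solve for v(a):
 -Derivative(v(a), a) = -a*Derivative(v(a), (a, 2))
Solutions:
 v(a) = C1 + C2*a^2


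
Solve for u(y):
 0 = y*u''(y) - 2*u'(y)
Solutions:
 u(y) = C1 + C2*y^3


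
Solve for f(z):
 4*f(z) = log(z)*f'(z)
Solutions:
 f(z) = C1*exp(4*li(z))


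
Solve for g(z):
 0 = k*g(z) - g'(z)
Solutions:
 g(z) = C1*exp(k*z)


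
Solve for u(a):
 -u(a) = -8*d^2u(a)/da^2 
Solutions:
 u(a) = C1*exp(-sqrt(2)*a/4) + C2*exp(sqrt(2)*a/4)


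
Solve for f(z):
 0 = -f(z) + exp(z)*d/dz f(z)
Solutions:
 f(z) = C1*exp(-exp(-z))


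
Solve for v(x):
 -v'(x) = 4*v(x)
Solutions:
 v(x) = C1*exp(-4*x)


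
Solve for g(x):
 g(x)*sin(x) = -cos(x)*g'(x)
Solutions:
 g(x) = C1*cos(x)


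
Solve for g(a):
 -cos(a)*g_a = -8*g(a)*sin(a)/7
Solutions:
 g(a) = C1/cos(a)^(8/7)


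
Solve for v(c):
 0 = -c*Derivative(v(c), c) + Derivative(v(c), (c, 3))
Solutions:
 v(c) = C1 + Integral(C2*airyai(c) + C3*airybi(c), c)


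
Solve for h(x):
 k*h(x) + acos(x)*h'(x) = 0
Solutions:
 h(x) = C1*exp(-k*Integral(1/acos(x), x))


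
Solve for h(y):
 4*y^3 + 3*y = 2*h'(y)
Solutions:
 h(y) = C1 + y^4/2 + 3*y^2/4


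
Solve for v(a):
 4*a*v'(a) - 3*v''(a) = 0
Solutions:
 v(a) = C1 + C2*erfi(sqrt(6)*a/3)


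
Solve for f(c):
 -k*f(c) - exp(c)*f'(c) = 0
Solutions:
 f(c) = C1*exp(k*exp(-c))


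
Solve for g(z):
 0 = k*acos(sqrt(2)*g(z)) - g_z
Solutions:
 Integral(1/acos(sqrt(2)*_y), (_y, g(z))) = C1 + k*z


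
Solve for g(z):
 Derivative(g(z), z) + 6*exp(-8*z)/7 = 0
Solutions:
 g(z) = C1 + 3*exp(-8*z)/28


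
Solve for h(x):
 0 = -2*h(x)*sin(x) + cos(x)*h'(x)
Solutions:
 h(x) = C1/cos(x)^2


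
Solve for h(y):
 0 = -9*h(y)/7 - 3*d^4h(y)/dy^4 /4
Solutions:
 h(y) = (C1*sin(3^(1/4)*7^(3/4)*y/7) + C2*cos(3^(1/4)*7^(3/4)*y/7))*exp(-3^(1/4)*7^(3/4)*y/7) + (C3*sin(3^(1/4)*7^(3/4)*y/7) + C4*cos(3^(1/4)*7^(3/4)*y/7))*exp(3^(1/4)*7^(3/4)*y/7)


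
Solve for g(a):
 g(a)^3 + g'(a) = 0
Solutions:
 g(a) = -sqrt(2)*sqrt(-1/(C1 - a))/2
 g(a) = sqrt(2)*sqrt(-1/(C1 - a))/2


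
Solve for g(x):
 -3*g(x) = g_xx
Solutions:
 g(x) = C1*sin(sqrt(3)*x) + C2*cos(sqrt(3)*x)


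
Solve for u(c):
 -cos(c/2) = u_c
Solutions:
 u(c) = C1 - 2*sin(c/2)


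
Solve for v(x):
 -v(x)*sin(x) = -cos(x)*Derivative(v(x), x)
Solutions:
 v(x) = C1/cos(x)


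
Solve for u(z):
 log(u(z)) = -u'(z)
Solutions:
 li(u(z)) = C1 - z


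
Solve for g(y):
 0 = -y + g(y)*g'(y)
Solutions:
 g(y) = -sqrt(C1 + y^2)
 g(y) = sqrt(C1 + y^2)


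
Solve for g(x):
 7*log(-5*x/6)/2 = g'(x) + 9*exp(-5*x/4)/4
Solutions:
 g(x) = C1 + 7*x*log(-x)/2 + 7*x*(-log(6) - 1 + log(5))/2 + 9*exp(-5*x/4)/5


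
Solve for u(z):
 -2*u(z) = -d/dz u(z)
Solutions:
 u(z) = C1*exp(2*z)


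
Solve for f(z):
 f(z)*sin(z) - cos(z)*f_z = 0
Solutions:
 f(z) = C1/cos(z)


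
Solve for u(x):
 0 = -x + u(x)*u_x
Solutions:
 u(x) = -sqrt(C1 + x^2)
 u(x) = sqrt(C1 + x^2)


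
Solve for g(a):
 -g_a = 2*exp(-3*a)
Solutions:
 g(a) = C1 + 2*exp(-3*a)/3


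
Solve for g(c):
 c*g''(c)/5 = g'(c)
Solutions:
 g(c) = C1 + C2*c^6


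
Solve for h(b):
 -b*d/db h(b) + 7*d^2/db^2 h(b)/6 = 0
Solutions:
 h(b) = C1 + C2*erfi(sqrt(21)*b/7)


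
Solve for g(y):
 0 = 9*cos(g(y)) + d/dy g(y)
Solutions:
 g(y) = pi - asin((C1 + exp(18*y))/(C1 - exp(18*y)))
 g(y) = asin((C1 + exp(18*y))/(C1 - exp(18*y)))


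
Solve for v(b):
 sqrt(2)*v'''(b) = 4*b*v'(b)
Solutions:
 v(b) = C1 + Integral(C2*airyai(sqrt(2)*b) + C3*airybi(sqrt(2)*b), b)


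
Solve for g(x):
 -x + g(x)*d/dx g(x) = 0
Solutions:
 g(x) = -sqrt(C1 + x^2)
 g(x) = sqrt(C1 + x^2)


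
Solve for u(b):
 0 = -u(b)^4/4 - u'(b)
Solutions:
 u(b) = 2^(2/3)*(1/(C1 + 3*b))^(1/3)
 u(b) = (-6^(2/3) - 3*2^(2/3)*3^(1/6)*I)*(1/(C1 + b))^(1/3)/6
 u(b) = (-6^(2/3) + 3*2^(2/3)*3^(1/6)*I)*(1/(C1 + b))^(1/3)/6


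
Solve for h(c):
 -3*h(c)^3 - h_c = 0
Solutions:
 h(c) = -sqrt(2)*sqrt(-1/(C1 - 3*c))/2
 h(c) = sqrt(2)*sqrt(-1/(C1 - 3*c))/2


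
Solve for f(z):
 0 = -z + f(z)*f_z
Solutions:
 f(z) = -sqrt(C1 + z^2)
 f(z) = sqrt(C1 + z^2)


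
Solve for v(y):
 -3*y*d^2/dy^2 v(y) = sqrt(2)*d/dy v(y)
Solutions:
 v(y) = C1 + C2*y^(1 - sqrt(2)/3)


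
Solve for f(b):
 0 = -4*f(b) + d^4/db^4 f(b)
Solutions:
 f(b) = C1*exp(-sqrt(2)*b) + C2*exp(sqrt(2)*b) + C3*sin(sqrt(2)*b) + C4*cos(sqrt(2)*b)


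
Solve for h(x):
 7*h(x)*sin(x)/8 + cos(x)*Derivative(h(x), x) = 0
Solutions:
 h(x) = C1*cos(x)^(7/8)


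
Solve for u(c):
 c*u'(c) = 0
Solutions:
 u(c) = C1


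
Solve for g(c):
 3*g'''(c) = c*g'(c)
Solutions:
 g(c) = C1 + Integral(C2*airyai(3^(2/3)*c/3) + C3*airybi(3^(2/3)*c/3), c)


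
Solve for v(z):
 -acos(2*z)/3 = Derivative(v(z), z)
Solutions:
 v(z) = C1 - z*acos(2*z)/3 + sqrt(1 - 4*z^2)/6


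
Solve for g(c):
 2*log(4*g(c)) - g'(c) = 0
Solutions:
 -Integral(1/(log(_y) + 2*log(2)), (_y, g(c)))/2 = C1 - c


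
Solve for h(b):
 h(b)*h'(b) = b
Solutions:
 h(b) = -sqrt(C1 + b^2)
 h(b) = sqrt(C1 + b^2)


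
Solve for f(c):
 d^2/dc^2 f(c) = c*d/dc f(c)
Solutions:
 f(c) = C1 + C2*erfi(sqrt(2)*c/2)


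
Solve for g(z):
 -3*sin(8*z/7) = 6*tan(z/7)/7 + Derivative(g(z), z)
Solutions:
 g(z) = C1 + 6*log(cos(z/7)) + 21*cos(8*z/7)/8


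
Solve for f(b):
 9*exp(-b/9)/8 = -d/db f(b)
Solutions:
 f(b) = C1 + 81*exp(-b/9)/8


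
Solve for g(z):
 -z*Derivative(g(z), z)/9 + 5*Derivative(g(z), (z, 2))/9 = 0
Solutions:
 g(z) = C1 + C2*erfi(sqrt(10)*z/10)


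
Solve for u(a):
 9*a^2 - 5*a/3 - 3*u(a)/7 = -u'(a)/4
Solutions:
 u(a) = C1*exp(12*a/7) + 21*a^2 + 371*a/18 + 2597/216


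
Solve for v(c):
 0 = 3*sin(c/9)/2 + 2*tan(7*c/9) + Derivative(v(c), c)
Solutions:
 v(c) = C1 + 18*log(cos(7*c/9))/7 + 27*cos(c/9)/2


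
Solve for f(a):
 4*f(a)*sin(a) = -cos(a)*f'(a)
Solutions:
 f(a) = C1*cos(a)^4


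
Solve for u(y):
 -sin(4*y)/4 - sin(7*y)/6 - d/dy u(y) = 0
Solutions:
 u(y) = C1 + cos(4*y)/16 + cos(7*y)/42


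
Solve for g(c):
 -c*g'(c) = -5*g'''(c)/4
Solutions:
 g(c) = C1 + Integral(C2*airyai(10^(2/3)*c/5) + C3*airybi(10^(2/3)*c/5), c)


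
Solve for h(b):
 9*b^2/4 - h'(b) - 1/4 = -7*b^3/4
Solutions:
 h(b) = C1 + 7*b^4/16 + 3*b^3/4 - b/4


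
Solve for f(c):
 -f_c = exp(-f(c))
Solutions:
 f(c) = log(C1 - c)


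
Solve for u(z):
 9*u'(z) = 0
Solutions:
 u(z) = C1


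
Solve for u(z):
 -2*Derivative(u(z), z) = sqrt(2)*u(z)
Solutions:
 u(z) = C1*exp(-sqrt(2)*z/2)


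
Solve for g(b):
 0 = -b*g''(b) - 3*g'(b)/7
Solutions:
 g(b) = C1 + C2*b^(4/7)


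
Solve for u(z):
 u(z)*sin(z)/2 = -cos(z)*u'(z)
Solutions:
 u(z) = C1*sqrt(cos(z))


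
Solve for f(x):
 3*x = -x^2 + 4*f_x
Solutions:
 f(x) = C1 + x^3/12 + 3*x^2/8


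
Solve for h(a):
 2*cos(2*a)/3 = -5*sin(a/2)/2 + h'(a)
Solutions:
 h(a) = C1 + sin(2*a)/3 - 5*cos(a/2)


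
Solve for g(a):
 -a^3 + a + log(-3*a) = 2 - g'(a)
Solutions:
 g(a) = C1 + a^4/4 - a^2/2 - a*log(-a) + a*(3 - log(3))


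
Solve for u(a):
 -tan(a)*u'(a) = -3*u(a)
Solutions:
 u(a) = C1*sin(a)^3


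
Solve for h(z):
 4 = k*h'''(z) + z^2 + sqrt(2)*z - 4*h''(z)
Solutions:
 h(z) = C1 + C2*z + C3*exp(4*z/k) + z^4/48 + z^3*(k + 2*sqrt(2))/48 + z^2*(k^2 + 2*sqrt(2)*k - 32)/64


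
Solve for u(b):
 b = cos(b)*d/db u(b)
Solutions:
 u(b) = C1 + Integral(b/cos(b), b)


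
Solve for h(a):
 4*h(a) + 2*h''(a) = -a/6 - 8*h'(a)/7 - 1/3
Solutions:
 h(a) = -a/24 + (C1*sin(sqrt(94)*a/7) + C2*cos(sqrt(94)*a/7))*exp(-2*a/7) - 1/14


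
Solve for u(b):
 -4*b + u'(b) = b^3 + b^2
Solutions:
 u(b) = C1 + b^4/4 + b^3/3 + 2*b^2


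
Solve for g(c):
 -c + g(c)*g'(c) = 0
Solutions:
 g(c) = -sqrt(C1 + c^2)
 g(c) = sqrt(C1 + c^2)


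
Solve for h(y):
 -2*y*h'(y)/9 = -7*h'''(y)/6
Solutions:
 h(y) = C1 + Integral(C2*airyai(42^(2/3)*y/21) + C3*airybi(42^(2/3)*y/21), y)


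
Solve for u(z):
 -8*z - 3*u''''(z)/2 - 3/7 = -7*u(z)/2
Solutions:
 u(z) = C1*exp(-3^(3/4)*7^(1/4)*z/3) + C2*exp(3^(3/4)*7^(1/4)*z/3) + C3*sin(3^(3/4)*7^(1/4)*z/3) + C4*cos(3^(3/4)*7^(1/4)*z/3) + 16*z/7 + 6/49


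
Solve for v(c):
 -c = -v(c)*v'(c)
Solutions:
 v(c) = -sqrt(C1 + c^2)
 v(c) = sqrt(C1 + c^2)


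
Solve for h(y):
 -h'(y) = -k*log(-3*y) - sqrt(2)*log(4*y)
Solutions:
 h(y) = C1 + y*(k + sqrt(2))*log(y) + y*(-k + k*log(3) + I*pi*k - sqrt(2) + 2*sqrt(2)*log(2))


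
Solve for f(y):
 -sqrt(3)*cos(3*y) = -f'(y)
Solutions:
 f(y) = C1 + sqrt(3)*sin(3*y)/3


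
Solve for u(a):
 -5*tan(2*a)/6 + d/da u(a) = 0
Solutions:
 u(a) = C1 - 5*log(cos(2*a))/12


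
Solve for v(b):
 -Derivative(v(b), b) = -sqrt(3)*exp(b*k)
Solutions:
 v(b) = C1 + sqrt(3)*exp(b*k)/k


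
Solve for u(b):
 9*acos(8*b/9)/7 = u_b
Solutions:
 u(b) = C1 + 9*b*acos(8*b/9)/7 - 9*sqrt(81 - 64*b^2)/56


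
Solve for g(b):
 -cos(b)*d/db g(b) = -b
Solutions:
 g(b) = C1 + Integral(b/cos(b), b)


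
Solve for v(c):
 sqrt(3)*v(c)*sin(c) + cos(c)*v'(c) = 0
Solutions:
 v(c) = C1*cos(c)^(sqrt(3))


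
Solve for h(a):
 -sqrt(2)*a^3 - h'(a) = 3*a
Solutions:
 h(a) = C1 - sqrt(2)*a^4/4 - 3*a^2/2


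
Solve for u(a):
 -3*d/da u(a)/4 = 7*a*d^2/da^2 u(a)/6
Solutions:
 u(a) = C1 + C2*a^(5/14)


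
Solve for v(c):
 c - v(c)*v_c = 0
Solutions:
 v(c) = -sqrt(C1 + c^2)
 v(c) = sqrt(C1 + c^2)


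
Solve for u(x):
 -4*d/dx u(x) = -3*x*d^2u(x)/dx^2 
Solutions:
 u(x) = C1 + C2*x^(7/3)


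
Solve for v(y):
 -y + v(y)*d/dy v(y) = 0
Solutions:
 v(y) = -sqrt(C1 + y^2)
 v(y) = sqrt(C1 + y^2)


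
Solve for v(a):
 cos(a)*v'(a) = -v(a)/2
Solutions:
 v(a) = C1*(sin(a) - 1)^(1/4)/(sin(a) + 1)^(1/4)


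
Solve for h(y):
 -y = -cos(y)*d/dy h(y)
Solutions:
 h(y) = C1 + Integral(y/cos(y), y)


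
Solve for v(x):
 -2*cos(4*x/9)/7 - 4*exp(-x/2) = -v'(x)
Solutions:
 v(x) = C1 + 9*sin(4*x/9)/14 - 8*exp(-x/2)


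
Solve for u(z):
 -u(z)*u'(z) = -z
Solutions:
 u(z) = -sqrt(C1 + z^2)
 u(z) = sqrt(C1 + z^2)


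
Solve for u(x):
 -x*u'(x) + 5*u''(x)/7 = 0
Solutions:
 u(x) = C1 + C2*erfi(sqrt(70)*x/10)


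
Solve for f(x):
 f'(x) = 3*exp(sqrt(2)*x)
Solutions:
 f(x) = C1 + 3*sqrt(2)*exp(sqrt(2)*x)/2


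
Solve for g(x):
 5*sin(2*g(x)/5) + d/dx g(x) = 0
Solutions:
 5*x + 5*log(cos(2*g(x)/5) - 1)/4 - 5*log(cos(2*g(x)/5) + 1)/4 = C1


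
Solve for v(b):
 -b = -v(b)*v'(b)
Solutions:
 v(b) = -sqrt(C1 + b^2)
 v(b) = sqrt(C1 + b^2)


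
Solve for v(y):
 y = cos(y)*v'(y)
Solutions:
 v(y) = C1 + Integral(y/cos(y), y)
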